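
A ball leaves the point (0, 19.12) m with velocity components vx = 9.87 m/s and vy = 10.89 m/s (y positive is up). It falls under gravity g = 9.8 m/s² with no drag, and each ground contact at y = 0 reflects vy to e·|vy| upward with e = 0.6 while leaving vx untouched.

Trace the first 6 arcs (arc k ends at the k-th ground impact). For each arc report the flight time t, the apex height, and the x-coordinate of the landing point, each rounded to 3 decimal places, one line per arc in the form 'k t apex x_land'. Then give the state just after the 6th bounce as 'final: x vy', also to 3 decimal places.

Arc 1: start y=19.120, vy=10.890 → t=3.378, apex=25.171, x_land=33.338, impact vy=-22.211
  bounce: vy ← 0.6·22.211 = 13.327
Arc 2: start y=0.000, vy=13.327 → t=2.720, apex=9.061, x_land=60.182, impact vy=-13.327
  bounce: vy ← 0.6·13.327 = 7.996
Arc 3: start y=0.000, vy=7.996 → t=1.632, apex=3.262, x_land=76.288, impact vy=-7.996
  bounce: vy ← 0.6·7.996 = 4.798
Arc 4: start y=0.000, vy=4.798 → t=0.979, apex=1.174, x_land=85.952, impact vy=-4.798
  bounce: vy ← 0.6·4.798 = 2.879
Arc 5: start y=0.000, vy=2.879 → t=0.587, apex=0.423, x_land=91.750, impact vy=-2.879
  bounce: vy ← 0.6·2.879 = 1.727
Arc 6: start y=0.000, vy=1.727 → t=0.352, apex=0.152, x_land=95.229, impact vy=-1.727
  bounce: vy ← 0.6·1.727 = 1.036

1 3.378 25.171 33.338
2 2.720 9.061 60.182
3 1.632 3.262 76.288
4 0.979 1.174 85.952
5 0.587 0.423 91.750
6 0.352 0.152 95.229
final: 95.229 1.036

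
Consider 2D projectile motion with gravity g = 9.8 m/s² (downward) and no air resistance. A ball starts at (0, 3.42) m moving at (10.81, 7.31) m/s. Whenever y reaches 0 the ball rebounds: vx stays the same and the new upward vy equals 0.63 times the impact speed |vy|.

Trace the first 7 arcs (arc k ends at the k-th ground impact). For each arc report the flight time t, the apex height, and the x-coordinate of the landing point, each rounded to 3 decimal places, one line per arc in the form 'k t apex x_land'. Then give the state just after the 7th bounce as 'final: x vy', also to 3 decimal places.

Arc 1: start y=3.420, vy=7.310 → t=1.866, apex=6.146, x_land=20.170, impact vy=-10.976
  bounce: vy ← 0.63·10.976 = 6.915
Arc 2: start y=0.000, vy=6.915 → t=1.411, apex=2.439, x_land=35.425, impact vy=-6.915
  bounce: vy ← 0.63·6.915 = 4.356
Arc 3: start y=0.000, vy=4.356 → t=0.889, apex=0.968, x_land=45.036, impact vy=-4.356
  bounce: vy ← 0.63·4.356 = 2.744
Arc 4: start y=0.000, vy=2.744 → t=0.560, apex=0.384, x_land=51.090, impact vy=-2.744
  bounce: vy ← 0.63·2.744 = 1.729
Arc 5: start y=0.000, vy=1.729 → t=0.353, apex=0.153, x_land=54.905, impact vy=-1.729
  bounce: vy ← 0.63·1.729 = 1.089
Arc 6: start y=0.000, vy=1.089 → t=0.222, apex=0.061, x_land=57.308, impact vy=-1.089
  bounce: vy ← 0.63·1.089 = 0.686
Arc 7: start y=0.000, vy=0.686 → t=0.140, apex=0.024, x_land=58.822, impact vy=-0.686
  bounce: vy ← 0.63·0.686 = 0.432

1 1.866 6.146 20.170
2 1.411 2.439 35.425
3 0.889 0.968 45.036
4 0.560 0.384 51.090
5 0.353 0.153 54.905
6 0.222 0.061 57.308
7 0.140 0.024 58.822
final: 58.822 0.432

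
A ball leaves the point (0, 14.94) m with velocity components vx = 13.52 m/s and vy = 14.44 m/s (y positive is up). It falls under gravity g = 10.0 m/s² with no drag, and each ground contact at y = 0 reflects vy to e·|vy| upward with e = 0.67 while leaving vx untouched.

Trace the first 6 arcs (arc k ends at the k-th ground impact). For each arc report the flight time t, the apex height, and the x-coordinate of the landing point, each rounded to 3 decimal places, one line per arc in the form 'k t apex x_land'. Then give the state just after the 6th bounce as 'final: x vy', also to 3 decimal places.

Arc 1: start y=14.940, vy=14.440 → t=3.696, apex=25.366, x_land=49.975, impact vy=-22.524
  bounce: vy ← 0.67·22.524 = 15.091
Arc 2: start y=0.000, vy=15.091 → t=3.018, apex=11.387, x_land=90.780, impact vy=-15.091
  bounce: vy ← 0.67·15.091 = 10.111
Arc 3: start y=0.000, vy=10.111 → t=2.022, apex=5.111, x_land=118.120, impact vy=-10.111
  bounce: vy ← 0.67·10.111 = 6.774
Arc 4: start y=0.000, vy=6.774 → t=1.355, apex=2.295, x_land=136.438, impact vy=-6.774
  bounce: vy ← 0.67·6.774 = 4.539
Arc 5: start y=0.000, vy=4.539 → t=0.908, apex=1.030, x_land=148.711, impact vy=-4.539
  bounce: vy ← 0.67·4.539 = 3.041
Arc 6: start y=0.000, vy=3.041 → t=0.608, apex=0.462, x_land=156.933, impact vy=-3.041
  bounce: vy ← 0.67·3.041 = 2.037

1 3.696 25.366 49.975
2 3.018 11.387 90.780
3 2.022 5.111 118.120
4 1.355 2.295 136.438
5 0.908 1.030 148.711
6 0.608 0.462 156.933
final: 156.933 2.037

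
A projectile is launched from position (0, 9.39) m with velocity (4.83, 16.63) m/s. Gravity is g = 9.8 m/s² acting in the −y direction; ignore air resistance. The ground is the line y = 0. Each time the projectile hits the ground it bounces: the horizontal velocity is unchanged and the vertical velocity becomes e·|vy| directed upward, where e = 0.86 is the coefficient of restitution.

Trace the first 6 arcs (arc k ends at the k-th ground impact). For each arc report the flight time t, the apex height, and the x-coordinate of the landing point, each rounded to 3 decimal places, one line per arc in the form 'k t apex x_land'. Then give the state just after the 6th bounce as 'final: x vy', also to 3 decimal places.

Arc 1: start y=9.390, vy=16.630 → t=3.887, apex=23.500, x_land=18.774, impact vy=-21.462
  bounce: vy ← 0.86·21.462 = 18.457
Arc 2: start y=0.000, vy=18.457 → t=3.767, apex=17.381, x_land=36.967, impact vy=-18.457
  bounce: vy ← 0.86·18.457 = 15.873
Arc 3: start y=0.000, vy=15.873 → t=3.239, apex=12.855, x_land=52.613, impact vy=-15.873
  bounce: vy ← 0.86·15.873 = 13.651
Arc 4: start y=0.000, vy=13.651 → t=2.786, apex=9.507, x_land=66.069, impact vy=-13.651
  bounce: vy ← 0.86·13.651 = 11.740
Arc 5: start y=0.000, vy=11.740 → t=2.396, apex=7.032, x_land=77.641, impact vy=-11.740
  bounce: vy ← 0.86·11.740 = 10.096
Arc 6: start y=0.000, vy=10.096 → t=2.060, apex=5.201, x_land=87.593, impact vy=-10.096
  bounce: vy ← 0.86·10.096 = 8.683

1 3.887 23.500 18.774
2 3.767 17.381 36.967
3 3.239 12.855 52.613
4 2.786 9.507 66.069
5 2.396 7.032 77.641
6 2.060 5.201 87.593
final: 87.593 8.683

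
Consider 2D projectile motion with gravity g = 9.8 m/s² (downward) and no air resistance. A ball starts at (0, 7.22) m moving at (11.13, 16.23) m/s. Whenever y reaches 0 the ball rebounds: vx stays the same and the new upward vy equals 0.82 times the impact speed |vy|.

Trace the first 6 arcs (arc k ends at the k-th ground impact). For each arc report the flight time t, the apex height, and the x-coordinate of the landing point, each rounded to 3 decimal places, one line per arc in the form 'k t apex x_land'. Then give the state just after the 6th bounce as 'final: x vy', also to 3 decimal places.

1 3.709 20.659 41.286
2 3.367 13.891 78.766
3 2.761 9.341 109.500
4 2.264 6.281 134.702
5 1.857 4.223 155.367
6 1.523 2.840 172.312
final: 172.312 6.117

Arc 1: start y=7.220, vy=16.230 → t=3.709, apex=20.659, x_land=41.286, impact vy=-20.123
  bounce: vy ← 0.82·20.123 = 16.501
Arc 2: start y=0.000, vy=16.501 → t=3.367, apex=13.891, x_land=78.766, impact vy=-16.501
  bounce: vy ← 0.82·16.501 = 13.531
Arc 3: start y=0.000, vy=13.531 → t=2.761, apex=9.341, x_land=109.500, impact vy=-13.531
  bounce: vy ← 0.82·13.531 = 11.095
Arc 4: start y=0.000, vy=11.095 → t=2.264, apex=6.281, x_land=134.702, impact vy=-11.095
  bounce: vy ← 0.82·11.095 = 9.098
Arc 5: start y=0.000, vy=9.098 → t=1.857, apex=4.223, x_land=155.367, impact vy=-9.098
  bounce: vy ← 0.82·9.098 = 7.460
Arc 6: start y=0.000, vy=7.460 → t=1.523, apex=2.840, x_land=172.312, impact vy=-7.460
  bounce: vy ← 0.82·7.460 = 6.117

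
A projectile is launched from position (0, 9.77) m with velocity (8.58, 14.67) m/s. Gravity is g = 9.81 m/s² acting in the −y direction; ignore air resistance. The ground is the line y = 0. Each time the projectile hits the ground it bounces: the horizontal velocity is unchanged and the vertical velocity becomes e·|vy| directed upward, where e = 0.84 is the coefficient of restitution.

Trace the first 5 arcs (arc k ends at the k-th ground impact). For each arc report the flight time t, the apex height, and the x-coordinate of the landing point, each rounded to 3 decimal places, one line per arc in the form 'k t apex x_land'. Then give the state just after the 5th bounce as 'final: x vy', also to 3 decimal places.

Arc 1: start y=9.770, vy=14.670 → t=3.552, apex=20.739, x_land=30.473, impact vy=-20.172
  bounce: vy ← 0.84·20.172 = 16.944
Arc 2: start y=0.000, vy=16.944 → t=3.454, apex=14.633, x_land=60.113, impact vy=-16.944
  bounce: vy ← 0.84·16.944 = 14.233
Arc 3: start y=0.000, vy=14.233 → t=2.902, apex=10.325, x_land=85.010, impact vy=-14.233
  bounce: vy ← 0.84·14.233 = 11.956
Arc 4: start y=0.000, vy=11.956 → t=2.437, apex=7.286, x_land=105.923, impact vy=-11.956
  bounce: vy ← 0.84·11.956 = 10.043
Arc 5: start y=0.000, vy=10.043 → t=2.047, apex=5.141, x_land=123.491, impact vy=-10.043
  bounce: vy ← 0.84·10.043 = 8.436

1 3.552 20.739 30.473
2 3.454 14.633 60.113
3 2.902 10.325 85.010
4 2.437 7.286 105.923
5 2.047 5.141 123.491
final: 123.491 8.436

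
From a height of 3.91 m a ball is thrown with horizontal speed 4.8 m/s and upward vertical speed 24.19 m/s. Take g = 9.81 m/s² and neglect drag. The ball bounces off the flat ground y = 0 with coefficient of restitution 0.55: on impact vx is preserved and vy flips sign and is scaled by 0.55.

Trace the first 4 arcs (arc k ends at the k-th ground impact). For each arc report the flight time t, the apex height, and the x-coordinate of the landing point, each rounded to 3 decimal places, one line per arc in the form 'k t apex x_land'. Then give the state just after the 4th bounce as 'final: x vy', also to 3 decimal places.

1 5.088 33.734 24.424
2 2.885 10.205 38.271
3 1.587 3.087 45.887
4 0.873 0.934 50.075
final: 50.075 2.354

Arc 1: start y=3.910, vy=24.190 → t=5.088, apex=33.734, x_land=24.424, impact vy=-25.727
  bounce: vy ← 0.55·25.727 = 14.150
Arc 2: start y=0.000, vy=14.150 → t=2.885, apex=10.205, x_land=38.271, impact vy=-14.150
  bounce: vy ← 0.55·14.150 = 7.782
Arc 3: start y=0.000, vy=7.782 → t=1.587, apex=3.087, x_land=45.887, impact vy=-7.782
  bounce: vy ← 0.55·7.782 = 4.280
Arc 4: start y=0.000, vy=4.280 → t=0.873, apex=0.934, x_land=50.075, impact vy=-4.280
  bounce: vy ← 0.55·4.280 = 2.354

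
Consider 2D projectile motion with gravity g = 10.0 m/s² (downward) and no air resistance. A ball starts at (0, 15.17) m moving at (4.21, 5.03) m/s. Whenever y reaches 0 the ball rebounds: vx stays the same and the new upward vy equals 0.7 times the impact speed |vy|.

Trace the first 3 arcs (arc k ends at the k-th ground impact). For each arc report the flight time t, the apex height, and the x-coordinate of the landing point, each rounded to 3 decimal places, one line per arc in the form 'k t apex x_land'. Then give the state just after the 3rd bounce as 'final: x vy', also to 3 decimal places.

1 2.316 16.435 9.750
2 2.538 8.053 20.436
3 1.777 3.946 27.916
final: 27.916 6.219

Arc 1: start y=15.170, vy=5.030 → t=2.316, apex=16.435, x_land=9.750, impact vy=-18.130
  bounce: vy ← 0.7·18.130 = 12.691
Arc 2: start y=0.000, vy=12.691 → t=2.538, apex=8.053, x_land=20.436, impact vy=-12.691
  bounce: vy ← 0.7·12.691 = 8.884
Arc 3: start y=0.000, vy=8.884 → t=1.777, apex=3.946, x_land=27.916, impact vy=-8.884
  bounce: vy ← 0.7·8.884 = 6.219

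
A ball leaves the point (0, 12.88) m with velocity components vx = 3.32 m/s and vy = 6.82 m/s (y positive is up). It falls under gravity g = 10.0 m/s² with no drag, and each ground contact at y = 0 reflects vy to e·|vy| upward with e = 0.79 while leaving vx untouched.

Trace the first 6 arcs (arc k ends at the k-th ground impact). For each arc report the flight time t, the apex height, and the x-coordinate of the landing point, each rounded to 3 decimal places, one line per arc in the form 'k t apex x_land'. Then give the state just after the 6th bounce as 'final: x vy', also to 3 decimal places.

Arc 1: start y=12.880, vy=6.820 → t=2.426, apex=15.206, x_land=8.054, impact vy=-17.439
  bounce: vy ← 0.79·17.439 = 13.777
Arc 2: start y=0.000, vy=13.777 → t=2.755, apex=9.490, x_land=17.202, impact vy=-13.777
  bounce: vy ← 0.79·13.777 = 10.884
Arc 3: start y=0.000, vy=10.884 → t=2.177, apex=5.923, x_land=24.428, impact vy=-10.884
  bounce: vy ← 0.79·10.884 = 8.598
Arc 4: start y=0.000, vy=8.598 → t=1.720, apex=3.696, x_land=30.137, impact vy=-8.598
  bounce: vy ← 0.79·8.598 = 6.792
Arc 5: start y=0.000, vy=6.792 → t=1.358, apex=2.307, x_land=34.648, impact vy=-6.792
  bounce: vy ← 0.79·6.792 = 5.366
Arc 6: start y=0.000, vy=5.366 → t=1.073, apex=1.440, x_land=38.211, impact vy=-5.366
  bounce: vy ← 0.79·5.366 = 4.239

1 2.426 15.206 8.054
2 2.755 9.490 17.202
3 2.177 5.923 24.428
4 1.720 3.696 30.137
5 1.358 2.307 34.648
6 1.073 1.440 38.211
final: 38.211 4.239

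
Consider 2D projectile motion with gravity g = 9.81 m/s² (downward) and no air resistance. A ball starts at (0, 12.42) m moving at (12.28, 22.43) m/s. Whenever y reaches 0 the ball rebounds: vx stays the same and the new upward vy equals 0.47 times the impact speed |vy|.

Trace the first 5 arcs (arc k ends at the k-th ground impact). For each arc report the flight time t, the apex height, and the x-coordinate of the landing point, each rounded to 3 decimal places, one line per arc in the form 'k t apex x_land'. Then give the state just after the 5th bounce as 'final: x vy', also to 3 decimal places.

Arc 1: start y=12.420, vy=22.430 → t=5.072, apex=38.062, x_land=62.285, impact vy=-27.327
  bounce: vy ← 0.47·27.327 = 12.844
Arc 2: start y=0.000, vy=12.844 → t=2.619, apex=8.408, x_land=94.441, impact vy=-12.844
  bounce: vy ← 0.47·12.844 = 6.037
Arc 3: start y=0.000, vy=6.037 → t=1.231, apex=1.857, x_land=109.554, impact vy=-6.037
  bounce: vy ← 0.47·6.037 = 2.837
Arc 4: start y=0.000, vy=2.837 → t=0.578, apex=0.410, x_land=116.657, impact vy=-2.837
  bounce: vy ← 0.47·2.837 = 1.333
Arc 5: start y=0.000, vy=1.333 → t=0.272, apex=0.091, x_land=119.996, impact vy=-1.333
  bounce: vy ← 0.47·1.333 = 0.627

1 5.072 38.062 62.285
2 2.619 8.408 94.441
3 1.231 1.857 109.554
4 0.578 0.410 116.657
5 0.272 0.091 119.996
final: 119.996 0.627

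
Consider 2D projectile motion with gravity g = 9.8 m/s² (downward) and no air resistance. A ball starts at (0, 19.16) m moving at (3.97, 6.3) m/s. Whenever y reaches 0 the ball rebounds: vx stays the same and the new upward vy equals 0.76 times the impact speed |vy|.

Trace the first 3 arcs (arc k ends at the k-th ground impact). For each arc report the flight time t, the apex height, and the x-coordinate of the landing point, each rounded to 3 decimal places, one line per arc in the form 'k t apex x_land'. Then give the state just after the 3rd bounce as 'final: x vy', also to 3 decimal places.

Arc 1: start y=19.160, vy=6.300 → t=2.722, apex=21.185, x_land=10.807, impact vy=-20.377
  bounce: vy ← 0.76·20.377 = 15.487
Arc 2: start y=0.000, vy=15.487 → t=3.161, apex=12.236, x_land=23.354, impact vy=-15.487
  bounce: vy ← 0.76·15.487 = 11.770
Arc 3: start y=0.000, vy=11.770 → t=2.402, apex=7.068, x_land=32.890, impact vy=-11.770
  bounce: vy ← 0.76·11.770 = 8.945

1 2.722 21.185 10.807
2 3.161 12.236 23.354
3 2.402 7.068 32.890
final: 32.890 8.945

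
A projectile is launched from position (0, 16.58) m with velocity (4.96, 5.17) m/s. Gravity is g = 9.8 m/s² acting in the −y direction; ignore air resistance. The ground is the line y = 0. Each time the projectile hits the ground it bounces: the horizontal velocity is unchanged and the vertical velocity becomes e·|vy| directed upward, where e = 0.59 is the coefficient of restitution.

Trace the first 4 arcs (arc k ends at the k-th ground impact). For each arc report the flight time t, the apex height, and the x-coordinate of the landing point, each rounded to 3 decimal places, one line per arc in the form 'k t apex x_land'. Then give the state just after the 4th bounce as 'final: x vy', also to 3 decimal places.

Arc 1: start y=16.580, vy=5.170 → t=2.441, apex=17.944, x_land=12.108, impact vy=-18.754
  bounce: vy ← 0.59·18.754 = 11.065
Arc 2: start y=0.000, vy=11.065 → t=2.258, apex=6.246, x_land=23.308, impact vy=-11.065
  bounce: vy ← 0.59·11.065 = 6.528
Arc 3: start y=0.000, vy=6.528 → t=1.332, apex=2.174, x_land=29.916, impact vy=-6.528
  bounce: vy ← 0.59·6.528 = 3.852
Arc 4: start y=0.000, vy=3.852 → t=0.786, apex=0.757, x_land=33.815, impact vy=-3.852
  bounce: vy ← 0.59·3.852 = 2.272

1 2.441 17.944 12.108
2 2.258 6.246 23.308
3 1.332 2.174 29.916
4 0.786 0.757 33.815
final: 33.815 2.272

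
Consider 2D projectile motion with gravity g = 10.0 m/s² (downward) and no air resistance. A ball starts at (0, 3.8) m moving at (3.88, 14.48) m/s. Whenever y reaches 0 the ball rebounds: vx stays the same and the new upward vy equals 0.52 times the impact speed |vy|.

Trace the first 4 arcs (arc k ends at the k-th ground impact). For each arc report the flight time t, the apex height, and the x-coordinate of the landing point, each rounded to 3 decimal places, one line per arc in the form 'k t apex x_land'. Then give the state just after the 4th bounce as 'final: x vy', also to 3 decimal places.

Arc 1: start y=3.800, vy=14.480 → t=3.138, apex=14.284, x_land=12.176, impact vy=-16.902
  bounce: vy ← 0.52·16.902 = 8.789
Arc 2: start y=0.000, vy=8.789 → t=1.758, apex=3.862, x_land=18.996, impact vy=-8.789
  bounce: vy ← 0.52·8.789 = 4.570
Arc 3: start y=0.000, vy=4.570 → t=0.914, apex=1.044, x_land=22.543, impact vy=-4.570
  bounce: vy ← 0.52·4.570 = 2.377
Arc 4: start y=0.000, vy=2.377 → t=0.475, apex=0.282, x_land=24.387, impact vy=-2.377
  bounce: vy ← 0.52·2.377 = 1.236

1 3.138 14.284 12.176
2 1.758 3.862 18.996
3 0.914 1.044 22.543
4 0.475 0.282 24.387
final: 24.387 1.236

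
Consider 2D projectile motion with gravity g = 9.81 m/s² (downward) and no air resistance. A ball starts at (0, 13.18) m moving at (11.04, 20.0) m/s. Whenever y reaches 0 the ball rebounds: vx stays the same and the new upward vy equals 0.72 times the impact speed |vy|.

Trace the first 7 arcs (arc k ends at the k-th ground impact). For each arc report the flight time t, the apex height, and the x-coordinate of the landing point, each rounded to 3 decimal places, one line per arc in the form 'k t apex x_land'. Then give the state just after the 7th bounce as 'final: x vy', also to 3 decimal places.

Arc 1: start y=13.180, vy=20.000 → t=4.655, apex=33.567, x_land=51.388, impact vy=-25.663
  bounce: vy ← 0.72·25.663 = 18.477
Arc 2: start y=0.000, vy=18.477 → t=3.767, apex=17.401, x_land=92.977, impact vy=-18.477
  bounce: vy ← 0.72·18.477 = 13.304
Arc 3: start y=0.000, vy=13.304 → t=2.712, apex=9.021, x_land=122.920, impact vy=-13.304
  bounce: vy ← 0.72·13.304 = 9.579
Arc 4: start y=0.000, vy=9.579 → t=1.953, apex=4.676, x_land=144.480, impact vy=-9.579
  bounce: vy ← 0.72·9.579 = 6.897
Arc 5: start y=0.000, vy=6.897 → t=1.406, apex=2.424, x_land=160.002, impact vy=-6.897
  bounce: vy ← 0.72·6.897 = 4.966
Arc 6: start y=0.000, vy=4.966 → t=1.012, apex=1.257, x_land=171.179, impact vy=-4.966
  bounce: vy ← 0.72·4.966 = 3.575
Arc 7: start y=0.000, vy=3.575 → t=0.729, apex=0.651, x_land=179.226, impact vy=-3.575
  bounce: vy ← 0.72·3.575 = 2.574

1 4.655 33.567 51.388
2 3.767 17.401 92.977
3 2.712 9.021 122.920
4 1.953 4.676 144.480
5 1.406 2.424 160.002
6 1.012 1.257 171.179
7 0.729 0.651 179.226
final: 179.226 2.574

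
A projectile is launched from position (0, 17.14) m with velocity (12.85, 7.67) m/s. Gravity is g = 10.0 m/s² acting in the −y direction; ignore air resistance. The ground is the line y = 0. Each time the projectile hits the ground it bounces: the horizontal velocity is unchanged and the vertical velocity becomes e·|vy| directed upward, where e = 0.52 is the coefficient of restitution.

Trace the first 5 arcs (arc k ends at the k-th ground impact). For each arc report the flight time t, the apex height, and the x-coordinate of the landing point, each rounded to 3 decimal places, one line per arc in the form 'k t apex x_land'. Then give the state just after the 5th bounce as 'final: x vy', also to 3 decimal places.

Arc 1: start y=17.140, vy=7.670 → t=2.771, apex=20.081, x_land=35.608, impact vy=-20.041
  bounce: vy ← 0.52·20.041 = 10.421
Arc 2: start y=0.000, vy=10.421 → t=2.084, apex=5.430, x_land=62.391, impact vy=-10.421
  bounce: vy ← 0.52·10.421 = 5.419
Arc 3: start y=0.000, vy=5.419 → t=1.084, apex=1.468, x_land=76.317, impact vy=-5.419
  bounce: vy ← 0.52·5.419 = 2.818
Arc 4: start y=0.000, vy=2.818 → t=0.564, apex=0.397, x_land=83.559, impact vy=-2.818
  bounce: vy ← 0.52·2.818 = 1.465
Arc 5: start y=0.000, vy=1.465 → t=0.293, apex=0.107, x_land=87.325, impact vy=-1.465
  bounce: vy ← 0.52·1.465 = 0.762

1 2.771 20.081 35.608
2 2.084 5.430 62.391
3 1.084 1.468 76.317
4 0.564 0.397 83.559
5 0.293 0.107 87.325
final: 87.325 0.762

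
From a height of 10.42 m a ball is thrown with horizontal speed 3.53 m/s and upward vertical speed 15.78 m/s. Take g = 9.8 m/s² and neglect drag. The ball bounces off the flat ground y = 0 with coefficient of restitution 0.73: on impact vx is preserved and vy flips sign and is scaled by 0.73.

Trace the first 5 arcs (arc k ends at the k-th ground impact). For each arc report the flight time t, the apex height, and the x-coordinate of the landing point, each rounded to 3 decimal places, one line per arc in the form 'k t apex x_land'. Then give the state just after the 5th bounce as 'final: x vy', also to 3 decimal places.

1 3.783 23.125 13.353
2 3.172 12.323 24.549
3 2.315 6.567 32.722
4 1.690 3.500 38.688
5 1.234 1.865 43.044
final: 43.044 4.413

Arc 1: start y=10.420, vy=15.780 → t=3.783, apex=23.125, x_land=13.353, impact vy=-21.289
  bounce: vy ← 0.73·21.289 = 15.541
Arc 2: start y=0.000, vy=15.541 → t=3.172, apex=12.323, x_land=24.549, impact vy=-15.541
  bounce: vy ← 0.73·15.541 = 11.345
Arc 3: start y=0.000, vy=11.345 → t=2.315, apex=6.567, x_land=32.722, impact vy=-11.345
  bounce: vy ← 0.73·11.345 = 8.282
Arc 4: start y=0.000, vy=8.282 → t=1.690, apex=3.500, x_land=38.688, impact vy=-8.282
  bounce: vy ← 0.73·8.282 = 6.046
Arc 5: start y=0.000, vy=6.046 → t=1.234, apex=1.865, x_land=43.044, impact vy=-6.046
  bounce: vy ← 0.73·6.046 = 4.413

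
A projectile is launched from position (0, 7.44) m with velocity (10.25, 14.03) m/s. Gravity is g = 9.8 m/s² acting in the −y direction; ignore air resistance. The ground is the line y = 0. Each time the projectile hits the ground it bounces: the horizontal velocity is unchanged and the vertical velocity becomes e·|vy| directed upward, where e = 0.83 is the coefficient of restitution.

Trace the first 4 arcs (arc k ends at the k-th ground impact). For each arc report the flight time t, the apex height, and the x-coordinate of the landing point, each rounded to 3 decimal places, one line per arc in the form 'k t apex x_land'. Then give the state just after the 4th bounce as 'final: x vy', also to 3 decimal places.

1 3.321 17.483 34.035
2 3.136 12.044 66.175
3 2.603 8.297 92.851
4 2.160 5.716 114.992
final: 114.992 8.785

Arc 1: start y=7.440, vy=14.030 → t=3.321, apex=17.483, x_land=34.035, impact vy=-18.511
  bounce: vy ← 0.83·18.511 = 15.364
Arc 2: start y=0.000, vy=15.364 → t=3.136, apex=12.044, x_land=66.175, impact vy=-15.364
  bounce: vy ← 0.83·15.364 = 12.752
Arc 3: start y=0.000, vy=12.752 → t=2.603, apex=8.297, x_land=92.851, impact vy=-12.752
  bounce: vy ← 0.83·12.752 = 10.584
Arc 4: start y=0.000, vy=10.584 → t=2.160, apex=5.716, x_land=114.992, impact vy=-10.584
  bounce: vy ← 0.83·10.584 = 8.785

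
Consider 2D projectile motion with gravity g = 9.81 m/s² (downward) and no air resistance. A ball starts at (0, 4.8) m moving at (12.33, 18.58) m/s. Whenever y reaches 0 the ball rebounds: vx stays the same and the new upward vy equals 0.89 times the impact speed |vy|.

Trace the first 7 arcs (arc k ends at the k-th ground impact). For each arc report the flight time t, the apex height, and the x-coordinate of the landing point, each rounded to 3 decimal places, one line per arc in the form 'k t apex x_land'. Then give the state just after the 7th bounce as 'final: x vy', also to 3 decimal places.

Arc 1: start y=4.800, vy=18.580 → t=4.031, apex=22.395, x_land=49.699, impact vy=-20.962
  bounce: vy ← 0.89·20.962 = 18.656
Arc 2: start y=0.000, vy=18.656 → t=3.803, apex=17.739, x_land=96.596, impact vy=-18.656
  bounce: vy ← 0.89·18.656 = 16.604
Arc 3: start y=0.000, vy=16.604 → t=3.385, apex=14.051, x_land=138.334, impact vy=-16.604
  bounce: vy ← 0.89·16.604 = 14.777
Arc 4: start y=0.000, vy=14.777 → t=3.013, apex=11.130, x_land=175.480, impact vy=-14.777
  bounce: vy ← 0.89·14.777 = 13.152
Arc 5: start y=0.000, vy=13.152 → t=2.681, apex=8.816, x_land=208.541, impact vy=-13.152
  bounce: vy ← 0.89·13.152 = 11.705
Arc 6: start y=0.000, vy=11.705 → t=2.386, apex=6.983, x_land=237.965, impact vy=-11.705
  bounce: vy ← 0.89·11.705 = 10.418
Arc 7: start y=0.000, vy=10.418 → t=2.124, apex=5.531, x_land=264.152, impact vy=-10.418
  bounce: vy ← 0.89·10.418 = 9.272

1 4.031 22.395 49.699
2 3.803 17.739 96.596
3 3.385 14.051 138.334
4 3.013 11.130 175.480
5 2.681 8.816 208.541
6 2.386 6.983 237.965
7 2.124 5.531 264.152
final: 264.152 9.272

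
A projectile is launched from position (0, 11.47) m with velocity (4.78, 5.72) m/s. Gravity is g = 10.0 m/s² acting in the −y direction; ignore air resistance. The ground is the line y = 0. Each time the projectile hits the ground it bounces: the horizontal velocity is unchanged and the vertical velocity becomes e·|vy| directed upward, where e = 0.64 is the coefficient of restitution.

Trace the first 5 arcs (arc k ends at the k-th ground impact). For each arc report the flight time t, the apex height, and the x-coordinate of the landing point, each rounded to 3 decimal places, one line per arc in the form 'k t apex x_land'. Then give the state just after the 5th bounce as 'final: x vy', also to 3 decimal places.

1 2.191 13.106 10.473
2 2.072 5.368 20.379
3 1.326 2.199 26.718
4 0.849 0.901 30.776
5 0.543 0.369 33.373
final: 33.373 1.738

Arc 1: start y=11.470, vy=5.720 → t=2.191, apex=13.106, x_land=10.473, impact vy=-16.190
  bounce: vy ← 0.64·16.190 = 10.362
Arc 2: start y=0.000, vy=10.362 → t=2.072, apex=5.368, x_land=20.379, impact vy=-10.362
  bounce: vy ← 0.64·10.362 = 6.631
Arc 3: start y=0.000, vy=6.631 → t=1.326, apex=2.199, x_land=26.718, impact vy=-6.631
  bounce: vy ← 0.64·6.631 = 4.244
Arc 4: start y=0.000, vy=4.244 → t=0.849, apex=0.901, x_land=30.776, impact vy=-4.244
  bounce: vy ← 0.64·4.244 = 2.716
Arc 5: start y=0.000, vy=2.716 → t=0.543, apex=0.369, x_land=33.373, impact vy=-2.716
  bounce: vy ← 0.64·2.716 = 1.738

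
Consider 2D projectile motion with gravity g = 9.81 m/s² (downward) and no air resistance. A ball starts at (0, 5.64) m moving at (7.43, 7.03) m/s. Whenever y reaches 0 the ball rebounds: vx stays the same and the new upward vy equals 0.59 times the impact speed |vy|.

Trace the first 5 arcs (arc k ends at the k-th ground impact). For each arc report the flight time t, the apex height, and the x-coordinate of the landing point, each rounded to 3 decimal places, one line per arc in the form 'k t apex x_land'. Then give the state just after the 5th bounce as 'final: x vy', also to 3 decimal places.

1 2.006 8.159 14.907
2 1.522 2.840 26.215
3 0.898 0.989 32.886
4 0.530 0.344 36.822
5 0.313 0.120 39.145
final: 39.145 0.905

Arc 1: start y=5.640, vy=7.030 → t=2.006, apex=8.159, x_land=14.907, impact vy=-12.652
  bounce: vy ← 0.59·12.652 = 7.465
Arc 2: start y=0.000, vy=7.465 → t=1.522, apex=2.840, x_land=26.215, impact vy=-7.465
  bounce: vy ← 0.59·7.465 = 4.404
Arc 3: start y=0.000, vy=4.404 → t=0.898, apex=0.989, x_land=32.886, impact vy=-4.404
  bounce: vy ← 0.59·4.404 = 2.598
Arc 4: start y=0.000, vy=2.598 → t=0.530, apex=0.344, x_land=36.822, impact vy=-2.598
  bounce: vy ← 0.59·2.598 = 1.533
Arc 5: start y=0.000, vy=1.533 → t=0.313, apex=0.120, x_land=39.145, impact vy=-1.533
  bounce: vy ← 0.59·1.533 = 0.905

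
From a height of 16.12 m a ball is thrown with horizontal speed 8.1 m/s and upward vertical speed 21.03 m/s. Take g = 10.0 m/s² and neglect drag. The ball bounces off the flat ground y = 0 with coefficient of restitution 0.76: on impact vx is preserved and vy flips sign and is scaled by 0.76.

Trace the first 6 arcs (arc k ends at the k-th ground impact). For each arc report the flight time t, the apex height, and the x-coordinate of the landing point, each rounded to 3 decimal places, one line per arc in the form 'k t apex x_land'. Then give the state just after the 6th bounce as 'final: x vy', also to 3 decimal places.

Arc 1: start y=16.120, vy=21.030 → t=4.868, apex=38.233, x_land=39.433, impact vy=-27.653
  bounce: vy ← 0.76·27.653 = 21.016
Arc 2: start y=0.000, vy=21.016 → t=4.203, apex=22.083, x_land=73.479, impact vy=-21.016
  bounce: vy ← 0.76·21.016 = 15.972
Arc 3: start y=0.000, vy=15.972 → t=3.194, apex=12.755, x_land=99.353, impact vy=-15.972
  bounce: vy ← 0.76·15.972 = 12.139
Arc 4: start y=0.000, vy=12.139 → t=2.428, apex=7.368, x_land=119.018, impact vy=-12.139
  bounce: vy ← 0.76·12.139 = 9.225
Arc 5: start y=0.000, vy=9.225 → t=1.845, apex=4.255, x_land=133.963, impact vy=-9.225
  bounce: vy ← 0.76·9.225 = 7.011
Arc 6: start y=0.000, vy=7.011 → t=1.402, apex=2.458, x_land=145.322, impact vy=-7.011
  bounce: vy ← 0.76·7.011 = 5.329

1 4.868 38.233 39.433
2 4.203 22.083 73.479
3 3.194 12.755 99.353
4 2.428 7.368 119.018
5 1.845 4.255 133.963
6 1.402 2.458 145.322
final: 145.322 5.329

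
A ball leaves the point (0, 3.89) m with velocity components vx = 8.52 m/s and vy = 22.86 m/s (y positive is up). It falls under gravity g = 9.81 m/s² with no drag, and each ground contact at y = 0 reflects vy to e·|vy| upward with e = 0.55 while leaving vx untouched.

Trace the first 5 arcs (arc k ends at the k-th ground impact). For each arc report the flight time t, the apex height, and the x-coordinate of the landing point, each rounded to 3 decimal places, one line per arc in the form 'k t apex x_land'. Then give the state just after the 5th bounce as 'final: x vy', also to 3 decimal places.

Arc 1: start y=3.890, vy=22.860 → t=4.825, apex=30.525, x_land=41.108, impact vy=-24.472
  bounce: vy ← 0.55·24.472 = 13.460
Arc 2: start y=0.000, vy=13.460 → t=2.744, apex=9.234, x_land=64.488, impact vy=-13.460
  bounce: vy ← 0.55·13.460 = 7.403
Arc 3: start y=0.000, vy=7.403 → t=1.509, apex=2.793, x_land=77.347, impact vy=-7.403
  bounce: vy ← 0.55·7.403 = 4.072
Arc 4: start y=0.000, vy=4.072 → t=0.830, apex=0.845, x_land=84.419, impact vy=-4.072
  bounce: vy ← 0.55·4.072 = 2.239
Arc 5: start y=0.000, vy=2.239 → t=0.457, apex=0.256, x_land=88.309, impact vy=-2.239
  bounce: vy ← 0.55·2.239 = 1.232

1 4.825 30.525 41.108
2 2.744 9.234 64.488
3 1.509 2.793 77.347
4 0.830 0.845 84.419
5 0.457 0.256 88.309
final: 88.309 1.232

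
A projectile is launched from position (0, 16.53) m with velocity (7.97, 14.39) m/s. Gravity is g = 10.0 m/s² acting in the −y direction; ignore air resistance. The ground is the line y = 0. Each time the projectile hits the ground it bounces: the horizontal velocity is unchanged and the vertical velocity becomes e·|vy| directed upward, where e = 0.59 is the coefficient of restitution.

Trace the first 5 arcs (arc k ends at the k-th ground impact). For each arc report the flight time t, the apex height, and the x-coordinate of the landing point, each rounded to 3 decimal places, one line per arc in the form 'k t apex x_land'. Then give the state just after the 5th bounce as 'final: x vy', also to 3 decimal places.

1 3.758 26.884 29.949
2 2.736 9.358 51.757
3 1.614 3.258 64.623
4 0.952 1.134 72.214
5 0.562 0.395 76.693
final: 76.693 1.658

Arc 1: start y=16.530, vy=14.390 → t=3.758, apex=26.884, x_land=29.949, impact vy=-23.188
  bounce: vy ← 0.59·23.188 = 13.681
Arc 2: start y=0.000, vy=13.681 → t=2.736, apex=9.358, x_land=51.757, impact vy=-13.681
  bounce: vy ← 0.59·13.681 = 8.072
Arc 3: start y=0.000, vy=8.072 → t=1.614, apex=3.258, x_land=64.623, impact vy=-8.072
  bounce: vy ← 0.59·8.072 = 4.762
Arc 4: start y=0.000, vy=4.762 → t=0.952, apex=1.134, x_land=72.214, impact vy=-4.762
  bounce: vy ← 0.59·4.762 = 2.810
Arc 5: start y=0.000, vy=2.810 → t=0.562, apex=0.395, x_land=76.693, impact vy=-2.810
  bounce: vy ← 0.59·2.810 = 1.658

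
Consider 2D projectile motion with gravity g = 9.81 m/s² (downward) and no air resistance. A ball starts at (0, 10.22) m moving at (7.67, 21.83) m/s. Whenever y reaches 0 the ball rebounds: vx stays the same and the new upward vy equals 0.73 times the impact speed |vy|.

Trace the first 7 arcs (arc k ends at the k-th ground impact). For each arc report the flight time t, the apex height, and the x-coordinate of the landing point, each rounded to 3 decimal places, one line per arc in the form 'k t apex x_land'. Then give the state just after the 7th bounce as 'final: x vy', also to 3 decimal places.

1 4.878 34.509 37.412
2 3.873 18.390 67.115
3 2.827 9.800 88.798
4 2.064 5.222 104.626
5 1.506 2.783 116.181
6 1.100 1.483 124.616
7 0.803 0.790 130.774
final: 130.774 2.875

Arc 1: start y=10.220, vy=21.830 → t=4.878, apex=34.509, x_land=37.412, impact vy=-26.020
  bounce: vy ← 0.73·26.020 = 18.995
Arc 2: start y=0.000, vy=18.995 → t=3.873, apex=18.390, x_land=67.115, impact vy=-18.995
  bounce: vy ← 0.73·18.995 = 13.866
Arc 3: start y=0.000, vy=13.866 → t=2.827, apex=9.800, x_land=88.798, impact vy=-13.866
  bounce: vy ← 0.73·13.866 = 10.122
Arc 4: start y=0.000, vy=10.122 → t=2.064, apex=5.222, x_land=104.626, impact vy=-10.122
  bounce: vy ← 0.73·10.122 = 7.389
Arc 5: start y=0.000, vy=7.389 → t=1.506, apex=2.783, x_land=116.181, impact vy=-7.389
  bounce: vy ← 0.73·7.389 = 5.394
Arc 6: start y=0.000, vy=5.394 → t=1.100, apex=1.483, x_land=124.616, impact vy=-5.394
  bounce: vy ← 0.73·5.394 = 3.938
Arc 7: start y=0.000, vy=3.938 → t=0.803, apex=0.790, x_land=130.774, impact vy=-3.938
  bounce: vy ← 0.73·3.938 = 2.875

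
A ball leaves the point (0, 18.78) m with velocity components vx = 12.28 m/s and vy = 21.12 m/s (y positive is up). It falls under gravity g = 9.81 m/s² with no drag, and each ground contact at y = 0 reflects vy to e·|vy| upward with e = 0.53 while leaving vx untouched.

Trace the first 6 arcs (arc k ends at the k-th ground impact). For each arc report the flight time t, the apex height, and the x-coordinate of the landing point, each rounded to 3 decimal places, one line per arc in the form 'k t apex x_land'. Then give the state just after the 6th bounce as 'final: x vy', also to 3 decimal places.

1 5.062 41.515 62.163
2 3.084 11.661 100.032
3 1.634 3.276 120.103
4 0.866 0.920 130.741
5 0.459 0.258 136.378
6 0.243 0.073 139.366
final: 139.366 0.633

Arc 1: start y=18.780, vy=21.120 → t=5.062, apex=41.515, x_land=62.163, impact vy=-28.540
  bounce: vy ← 0.53·28.540 = 15.126
Arc 2: start y=0.000, vy=15.126 → t=3.084, apex=11.661, x_land=100.032, impact vy=-15.126
  bounce: vy ← 0.53·15.126 = 8.017
Arc 3: start y=0.000, vy=8.017 → t=1.634, apex=3.276, x_land=120.103, impact vy=-8.017
  bounce: vy ← 0.53·8.017 = 4.249
Arc 4: start y=0.000, vy=4.249 → t=0.866, apex=0.920, x_land=130.741, impact vy=-4.249
  bounce: vy ← 0.53·4.249 = 2.252
Arc 5: start y=0.000, vy=2.252 → t=0.459, apex=0.258, x_land=136.378, impact vy=-2.252
  bounce: vy ← 0.53·2.252 = 1.194
Arc 6: start y=0.000, vy=1.194 → t=0.243, apex=0.073, x_land=139.366, impact vy=-1.194
  bounce: vy ← 0.53·1.194 = 0.633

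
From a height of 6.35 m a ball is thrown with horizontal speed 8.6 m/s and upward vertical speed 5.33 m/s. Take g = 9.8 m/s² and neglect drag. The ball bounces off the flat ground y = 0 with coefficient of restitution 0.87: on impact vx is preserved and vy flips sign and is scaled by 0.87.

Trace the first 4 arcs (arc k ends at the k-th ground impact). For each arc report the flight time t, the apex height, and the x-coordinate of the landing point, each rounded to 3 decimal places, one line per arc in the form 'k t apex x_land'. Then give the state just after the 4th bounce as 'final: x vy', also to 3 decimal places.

1 1.806 7.799 15.527
2 2.195 5.903 34.406
3 1.910 4.468 50.831
4 1.662 3.382 65.121
final: 65.121 7.083

Arc 1: start y=6.350, vy=5.330 → t=1.806, apex=7.799, x_land=15.527, impact vy=-12.364
  bounce: vy ← 0.87·12.364 = 10.757
Arc 2: start y=0.000, vy=10.757 → t=2.195, apex=5.903, x_land=34.406, impact vy=-10.757
  bounce: vy ← 0.87·10.757 = 9.358
Arc 3: start y=0.000, vy=9.358 → t=1.910, apex=4.468, x_land=50.831, impact vy=-9.358
  bounce: vy ← 0.87·9.358 = 8.142
Arc 4: start y=0.000, vy=8.142 → t=1.662, apex=3.382, x_land=65.121, impact vy=-8.142
  bounce: vy ← 0.87·8.142 = 7.083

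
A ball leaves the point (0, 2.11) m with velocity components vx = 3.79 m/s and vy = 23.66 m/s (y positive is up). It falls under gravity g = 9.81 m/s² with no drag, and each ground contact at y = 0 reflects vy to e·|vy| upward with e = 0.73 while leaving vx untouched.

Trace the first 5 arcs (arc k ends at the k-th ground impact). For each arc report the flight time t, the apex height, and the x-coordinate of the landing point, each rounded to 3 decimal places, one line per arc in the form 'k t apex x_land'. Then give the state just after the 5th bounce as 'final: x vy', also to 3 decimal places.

Arc 1: start y=2.110, vy=23.660 → t=4.911, apex=30.642, x_land=18.614, impact vy=-24.519
  bounce: vy ← 0.73·24.519 = 17.899
Arc 2: start y=0.000, vy=17.899 → t=3.649, apex=16.329, x_land=32.444, impact vy=-17.899
  bounce: vy ← 0.73·17.899 = 13.066
Arc 3: start y=0.000, vy=13.066 → t=2.664, apex=8.702, x_land=42.540, impact vy=-13.066
  bounce: vy ← 0.73·13.066 = 9.538
Arc 4: start y=0.000, vy=9.538 → t=1.945, apex=4.637, x_land=49.910, impact vy=-9.538
  bounce: vy ← 0.73·9.538 = 6.963
Arc 5: start y=0.000, vy=6.963 → t=1.420, apex=2.471, x_land=55.290, impact vy=-6.963
  bounce: vy ← 0.73·6.963 = 5.083

1 4.911 30.642 18.614
2 3.649 16.329 32.444
3 2.664 8.702 42.540
4 1.945 4.637 49.910
5 1.420 2.471 55.290
final: 55.290 5.083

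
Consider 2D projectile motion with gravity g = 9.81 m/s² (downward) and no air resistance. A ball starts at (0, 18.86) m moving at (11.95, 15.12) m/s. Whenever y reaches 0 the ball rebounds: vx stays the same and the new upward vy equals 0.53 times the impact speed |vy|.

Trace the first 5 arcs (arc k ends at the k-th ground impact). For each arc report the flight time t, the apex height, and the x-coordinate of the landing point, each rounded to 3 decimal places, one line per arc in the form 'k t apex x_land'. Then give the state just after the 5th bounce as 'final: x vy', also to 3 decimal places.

1 4.035 30.512 48.223
2 2.644 8.571 79.816
3 1.401 2.408 96.560
4 0.743 0.676 105.435
5 0.394 0.190 110.138
final: 110.138 1.023

Arc 1: start y=18.860, vy=15.120 → t=4.035, apex=30.512, x_land=48.223, impact vy=-24.467
  bounce: vy ← 0.53·24.467 = 12.968
Arc 2: start y=0.000, vy=12.968 → t=2.644, apex=8.571, x_land=79.816, impact vy=-12.968
  bounce: vy ← 0.53·12.968 = 6.873
Arc 3: start y=0.000, vy=6.873 → t=1.401, apex=2.408, x_land=96.560, impact vy=-6.873
  bounce: vy ← 0.53·6.873 = 3.643
Arc 4: start y=0.000, vy=3.643 → t=0.743, apex=0.676, x_land=105.435, impact vy=-3.643
  bounce: vy ← 0.53·3.643 = 1.931
Arc 5: start y=0.000, vy=1.931 → t=0.394, apex=0.190, x_land=110.138, impact vy=-1.931
  bounce: vy ← 0.53·1.931 = 1.023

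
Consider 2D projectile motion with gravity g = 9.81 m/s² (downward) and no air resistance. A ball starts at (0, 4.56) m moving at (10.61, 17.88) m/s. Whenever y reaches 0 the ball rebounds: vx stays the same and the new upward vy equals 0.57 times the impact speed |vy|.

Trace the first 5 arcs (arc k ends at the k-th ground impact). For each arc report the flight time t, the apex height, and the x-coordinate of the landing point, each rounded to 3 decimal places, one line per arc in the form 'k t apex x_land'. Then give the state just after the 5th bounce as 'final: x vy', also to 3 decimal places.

1 3.885 20.854 41.215
2 2.351 6.776 66.156
3 1.340 2.201 80.371
4 0.764 0.715 88.474
5 0.435 0.232 93.093
final: 93.093 1.217

Arc 1: start y=4.560, vy=17.880 → t=3.885, apex=20.854, x_land=41.215, impact vy=-20.228
  bounce: vy ← 0.57·20.228 = 11.530
Arc 2: start y=0.000, vy=11.530 → t=2.351, apex=6.776, x_land=66.156, impact vy=-11.530
  bounce: vy ← 0.57·11.530 = 6.572
Arc 3: start y=0.000, vy=6.572 → t=1.340, apex=2.201, x_land=80.371, impact vy=-6.572
  bounce: vy ← 0.57·6.572 = 3.746
Arc 4: start y=0.000, vy=3.746 → t=0.764, apex=0.715, x_land=88.474, impact vy=-3.746
  bounce: vy ← 0.57·3.746 = 2.135
Arc 5: start y=0.000, vy=2.135 → t=0.435, apex=0.232, x_land=93.093, impact vy=-2.135
  bounce: vy ← 0.57·2.135 = 1.217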